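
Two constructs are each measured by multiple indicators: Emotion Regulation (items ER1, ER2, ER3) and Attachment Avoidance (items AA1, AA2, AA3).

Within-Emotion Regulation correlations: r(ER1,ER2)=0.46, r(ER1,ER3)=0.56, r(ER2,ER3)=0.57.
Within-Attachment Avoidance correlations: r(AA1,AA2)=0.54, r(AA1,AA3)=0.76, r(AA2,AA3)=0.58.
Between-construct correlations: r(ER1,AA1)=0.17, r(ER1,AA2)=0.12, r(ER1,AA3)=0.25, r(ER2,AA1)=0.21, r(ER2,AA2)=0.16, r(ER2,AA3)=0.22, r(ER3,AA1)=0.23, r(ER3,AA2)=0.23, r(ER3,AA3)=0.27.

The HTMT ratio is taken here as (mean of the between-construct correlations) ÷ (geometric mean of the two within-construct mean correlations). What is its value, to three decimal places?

0.359

Mean heterotrait r = 1.86/9 = 0.2067.
Mean within-ER = 1.59/3 = 0.5300; mean within-AA = 1.88/3 = 0.6267.
Geometric mean = √(0.5300 × 0.6267) = 0.5763.
HTMT = 0.2067 / 0.5763 = 0.359.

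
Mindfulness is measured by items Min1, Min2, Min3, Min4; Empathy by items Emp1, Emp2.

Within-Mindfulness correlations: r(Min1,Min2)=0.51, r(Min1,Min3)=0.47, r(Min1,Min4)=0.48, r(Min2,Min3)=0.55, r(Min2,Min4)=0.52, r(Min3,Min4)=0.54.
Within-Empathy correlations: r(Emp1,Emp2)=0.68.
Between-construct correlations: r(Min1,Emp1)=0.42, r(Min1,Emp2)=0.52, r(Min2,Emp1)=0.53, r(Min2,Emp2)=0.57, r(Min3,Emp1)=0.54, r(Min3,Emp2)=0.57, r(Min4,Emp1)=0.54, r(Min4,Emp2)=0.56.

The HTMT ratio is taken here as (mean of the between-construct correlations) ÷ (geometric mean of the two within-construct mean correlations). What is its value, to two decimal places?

Between-construct mean = 4.25/8 = 0.5313.
Mean within-Min = 3.07/6 = 0.5117; mean within-Emp = 0.68/1 = 0.6800.
Geometric mean = √(0.5117 × 0.6800) = 0.5899.
HTMT = 0.5313 / 0.5899 = 0.90.

0.90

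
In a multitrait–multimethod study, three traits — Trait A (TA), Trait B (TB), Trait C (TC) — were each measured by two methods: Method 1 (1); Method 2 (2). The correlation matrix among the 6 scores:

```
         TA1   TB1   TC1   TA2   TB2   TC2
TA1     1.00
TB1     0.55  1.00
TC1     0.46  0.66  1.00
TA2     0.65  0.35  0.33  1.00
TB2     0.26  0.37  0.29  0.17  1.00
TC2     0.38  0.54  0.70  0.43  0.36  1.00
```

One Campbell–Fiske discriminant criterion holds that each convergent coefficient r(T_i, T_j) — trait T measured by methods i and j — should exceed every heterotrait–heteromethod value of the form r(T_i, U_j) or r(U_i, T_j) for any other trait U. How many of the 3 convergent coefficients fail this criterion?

Convergent coefficients and their comparison sets:
TA (methods 1·2): 0.65 vs {0.26, 0.35, 0.38, 0.33} → pass.
TB (methods 1·2): 0.37 vs {0.35, 0.26, 0.54, 0.29} → fail.
TC (methods 1·2): 0.70 vs {0.33, 0.38, 0.29, 0.54} → pass.
1 of 3 fail.

1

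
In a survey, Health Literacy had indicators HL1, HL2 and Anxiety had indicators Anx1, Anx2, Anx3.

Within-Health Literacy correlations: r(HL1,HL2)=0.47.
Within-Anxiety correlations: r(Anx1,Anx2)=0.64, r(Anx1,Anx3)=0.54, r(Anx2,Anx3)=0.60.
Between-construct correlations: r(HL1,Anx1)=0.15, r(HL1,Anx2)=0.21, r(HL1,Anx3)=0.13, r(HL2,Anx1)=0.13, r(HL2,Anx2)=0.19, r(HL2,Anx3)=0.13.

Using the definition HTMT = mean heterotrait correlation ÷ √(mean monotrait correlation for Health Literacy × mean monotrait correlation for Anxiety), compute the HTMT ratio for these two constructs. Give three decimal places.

0.297

Between-construct mean = 0.94/6 = 0.1567.
Mean within-HL = 0.47/1 = 0.4700; mean within-Anx = 1.78/3 = 0.5933.
Geometric mean = √(0.4700 × 0.5933) = 0.5281.
HTMT = 0.1567 / 0.5281 = 0.297.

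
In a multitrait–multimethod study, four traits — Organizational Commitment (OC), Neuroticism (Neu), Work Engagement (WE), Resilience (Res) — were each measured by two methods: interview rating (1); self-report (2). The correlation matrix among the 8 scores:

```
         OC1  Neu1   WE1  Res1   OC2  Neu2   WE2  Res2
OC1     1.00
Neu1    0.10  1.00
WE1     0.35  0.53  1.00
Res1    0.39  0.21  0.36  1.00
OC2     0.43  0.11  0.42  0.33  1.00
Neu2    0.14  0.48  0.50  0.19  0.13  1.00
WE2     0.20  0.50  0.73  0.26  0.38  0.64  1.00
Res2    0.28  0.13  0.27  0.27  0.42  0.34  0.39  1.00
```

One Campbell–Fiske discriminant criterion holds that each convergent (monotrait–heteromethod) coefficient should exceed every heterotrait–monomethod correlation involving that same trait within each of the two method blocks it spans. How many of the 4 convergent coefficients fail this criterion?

2

Checking each validity diagonal entry against its comparison values:
OC (methods 1·2): 0.43 vs {0.10, 0.13, 0.35, 0.38, 0.39, 0.42} → pass.
Neu (methods 1·2): 0.48 vs {0.10, 0.13, 0.53, 0.64, 0.21, 0.34} → fail.
WE (methods 1·2): 0.73 vs {0.35, 0.38, 0.53, 0.64, 0.36, 0.39} → pass.
Res (methods 1·2): 0.27 vs {0.39, 0.42, 0.21, 0.34, 0.36, 0.39} → fail.
2 of 4 fail.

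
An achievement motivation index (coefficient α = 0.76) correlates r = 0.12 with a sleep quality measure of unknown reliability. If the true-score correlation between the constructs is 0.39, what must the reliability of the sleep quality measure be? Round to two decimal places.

r_true = r_obs / √(r_xx · r_yy) ⇒ 0.39 = 0.12 / √(0.76 · r_yy).
√(0.76 · r_yy) = 0.12 / 0.39 = 0.3077; 0.76 · r_yy = 0.0947; r_yy = 0.0947 / 0.76 ≈ 0.12.

0.12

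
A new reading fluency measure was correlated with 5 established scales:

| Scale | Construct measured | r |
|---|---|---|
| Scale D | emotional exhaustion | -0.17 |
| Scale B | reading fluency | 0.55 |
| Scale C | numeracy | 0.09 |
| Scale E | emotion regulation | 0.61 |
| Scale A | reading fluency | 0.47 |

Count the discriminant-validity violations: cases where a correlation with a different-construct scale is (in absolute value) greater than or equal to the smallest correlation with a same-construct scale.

Convergent (same construct = reading fluency): Scale B, Scale A.
Smallest convergent = 0.47. Discriminant |r|: 0.17, 0.09, 0.61; count ≥ 0.47 → 1.

1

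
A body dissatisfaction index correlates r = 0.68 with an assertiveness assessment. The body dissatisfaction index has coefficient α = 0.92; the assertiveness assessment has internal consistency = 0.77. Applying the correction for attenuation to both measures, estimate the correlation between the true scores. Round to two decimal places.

r_true = r_obs / √(r_xx · r_yy) = 0.68 / √(0.92 × 0.77) = 0.68 / √0.7084 = 0.68 / 0.8417 ≈ 0.81.

0.81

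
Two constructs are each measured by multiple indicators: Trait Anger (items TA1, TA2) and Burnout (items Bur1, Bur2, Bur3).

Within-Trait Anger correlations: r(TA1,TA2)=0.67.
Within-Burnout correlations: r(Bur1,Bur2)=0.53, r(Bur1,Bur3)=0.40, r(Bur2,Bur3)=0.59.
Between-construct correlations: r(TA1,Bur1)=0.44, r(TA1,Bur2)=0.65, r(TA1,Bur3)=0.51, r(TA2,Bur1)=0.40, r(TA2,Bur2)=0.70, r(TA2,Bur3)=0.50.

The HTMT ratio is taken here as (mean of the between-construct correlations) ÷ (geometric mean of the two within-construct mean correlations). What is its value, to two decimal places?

0.92

Mean between = 3.20/6 = 0.5333.
Mean within-TA = 0.67/1 = 0.6700; mean within-Bur = 1.52/3 = 0.5067.
Geometric mean = √(0.6700 × 0.5067) = 0.5827.
HTMT = 0.5333 / 0.5827 = 0.92.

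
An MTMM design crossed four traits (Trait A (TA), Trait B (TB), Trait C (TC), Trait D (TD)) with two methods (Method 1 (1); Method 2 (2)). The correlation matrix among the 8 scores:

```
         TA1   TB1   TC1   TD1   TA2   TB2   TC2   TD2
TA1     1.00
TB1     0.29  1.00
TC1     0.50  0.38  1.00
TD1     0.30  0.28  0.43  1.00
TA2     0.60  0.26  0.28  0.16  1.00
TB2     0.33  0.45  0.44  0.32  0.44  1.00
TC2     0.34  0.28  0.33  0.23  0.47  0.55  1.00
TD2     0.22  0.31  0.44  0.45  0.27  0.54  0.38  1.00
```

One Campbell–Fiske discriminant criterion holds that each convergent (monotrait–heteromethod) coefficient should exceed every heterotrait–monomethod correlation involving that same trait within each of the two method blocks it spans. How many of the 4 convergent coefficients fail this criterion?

3

Each convergent coefficient versus the relevant comparison correlations:
TA (methods 1·2): 0.60 vs {0.29, 0.44, 0.50, 0.47, 0.30, 0.27} → pass.
TB (methods 1·2): 0.45 vs {0.29, 0.44, 0.38, 0.55, 0.28, 0.54} → fail.
TC (methods 1·2): 0.33 vs {0.50, 0.47, 0.38, 0.55, 0.43, 0.38} → fail.
TD (methods 1·2): 0.45 vs {0.30, 0.27, 0.28, 0.54, 0.43, 0.38} → fail.
3 of 4 fail.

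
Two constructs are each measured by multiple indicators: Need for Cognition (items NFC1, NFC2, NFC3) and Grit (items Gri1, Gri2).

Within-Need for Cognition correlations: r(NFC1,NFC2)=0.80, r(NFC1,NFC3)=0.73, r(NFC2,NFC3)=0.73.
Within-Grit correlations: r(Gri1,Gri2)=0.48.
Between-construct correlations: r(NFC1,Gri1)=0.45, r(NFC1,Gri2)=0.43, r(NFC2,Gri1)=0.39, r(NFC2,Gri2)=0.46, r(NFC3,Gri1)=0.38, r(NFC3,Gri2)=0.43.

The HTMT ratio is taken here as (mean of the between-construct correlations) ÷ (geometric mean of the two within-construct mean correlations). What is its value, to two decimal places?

Between-construct mean = 2.54/6 = 0.4233.
Mean within-NFC = 2.26/3 = 0.7533; mean within-Gri = 0.48/1 = 0.4800.
Geometric mean = √(0.7533 × 0.4800) = 0.6013.
HTMT = 0.4233 / 0.6013 = 0.70.

0.70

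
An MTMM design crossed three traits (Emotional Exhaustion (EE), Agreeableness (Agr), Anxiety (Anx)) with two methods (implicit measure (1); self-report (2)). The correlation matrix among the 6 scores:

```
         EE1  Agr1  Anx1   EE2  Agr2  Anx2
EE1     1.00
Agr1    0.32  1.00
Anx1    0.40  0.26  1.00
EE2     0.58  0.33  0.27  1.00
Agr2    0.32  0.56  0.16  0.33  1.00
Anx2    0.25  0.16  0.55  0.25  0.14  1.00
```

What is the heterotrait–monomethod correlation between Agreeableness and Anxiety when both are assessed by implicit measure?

Different traits, same method: r(Agr1, Anx1) = 0.26.

0.26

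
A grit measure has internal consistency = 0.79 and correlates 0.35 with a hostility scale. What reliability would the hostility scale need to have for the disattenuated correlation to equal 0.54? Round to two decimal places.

r_true = r_obs / √(r_xx · r_yy) ⇒ 0.54 = 0.35 / √(0.79 · r_yy).
√(0.79 · r_yy) = 0.35 / 0.54 = 0.6481; 0.79 · r_yy = 0.4200; r_yy = 0.4200 / 0.79 ≈ 0.53.

0.53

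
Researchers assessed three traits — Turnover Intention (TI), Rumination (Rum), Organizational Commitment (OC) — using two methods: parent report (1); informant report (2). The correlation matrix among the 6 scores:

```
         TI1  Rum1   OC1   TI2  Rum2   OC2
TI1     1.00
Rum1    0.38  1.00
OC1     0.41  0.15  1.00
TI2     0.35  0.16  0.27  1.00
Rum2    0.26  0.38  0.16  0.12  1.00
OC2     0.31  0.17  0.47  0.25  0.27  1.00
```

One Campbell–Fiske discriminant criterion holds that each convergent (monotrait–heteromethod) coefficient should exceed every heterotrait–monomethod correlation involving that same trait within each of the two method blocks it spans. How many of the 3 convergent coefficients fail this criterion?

Each convergent coefficient versus the relevant comparison correlations:
TI (methods 1·2): 0.35 vs {0.38, 0.12, 0.41, 0.25} → fail.
Rum (methods 1·2): 0.38 vs {0.38, 0.12, 0.15, 0.27} → fail.
OC (methods 1·2): 0.47 vs {0.41, 0.25, 0.15, 0.27} → pass.
2 of 3 fail.

2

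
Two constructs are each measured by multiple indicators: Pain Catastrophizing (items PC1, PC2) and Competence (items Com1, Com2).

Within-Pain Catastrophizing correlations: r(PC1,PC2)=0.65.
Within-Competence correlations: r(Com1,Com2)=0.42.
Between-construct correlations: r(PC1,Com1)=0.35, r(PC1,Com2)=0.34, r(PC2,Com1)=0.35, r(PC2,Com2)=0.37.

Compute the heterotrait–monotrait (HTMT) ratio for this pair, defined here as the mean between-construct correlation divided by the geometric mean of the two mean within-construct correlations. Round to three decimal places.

0.675

Mean between = 1.41/4 = 0.3525.
Mean within-PC = 0.65/1 = 0.6500; mean within-Com = 0.42/1 = 0.4200.
Geometric mean = √(0.6500 × 0.4200) = 0.5225.
HTMT = 0.3525 / 0.5225 = 0.675.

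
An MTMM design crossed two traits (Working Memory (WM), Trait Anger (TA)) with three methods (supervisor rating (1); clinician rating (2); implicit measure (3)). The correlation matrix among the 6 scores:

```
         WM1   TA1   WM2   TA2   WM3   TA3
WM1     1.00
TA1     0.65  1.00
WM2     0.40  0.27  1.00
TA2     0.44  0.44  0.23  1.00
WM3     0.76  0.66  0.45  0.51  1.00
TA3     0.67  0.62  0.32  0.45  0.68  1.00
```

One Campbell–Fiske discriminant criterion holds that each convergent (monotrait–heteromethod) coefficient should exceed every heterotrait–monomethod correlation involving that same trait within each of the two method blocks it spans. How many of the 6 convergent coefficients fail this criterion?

5

Convergent coefficients and their comparison sets:
WM (methods 1·2): 0.40 vs {0.65, 0.23} → fail.
WM (methods 1·3): 0.76 vs {0.65, 0.68} → pass.
WM (methods 2·3): 0.45 vs {0.23, 0.68} → fail.
TA (methods 1·2): 0.44 vs {0.65, 0.23} → fail.
TA (methods 1·3): 0.62 vs {0.65, 0.68} → fail.
TA (methods 2·3): 0.45 vs {0.23, 0.68} → fail.
5 of 6 fail.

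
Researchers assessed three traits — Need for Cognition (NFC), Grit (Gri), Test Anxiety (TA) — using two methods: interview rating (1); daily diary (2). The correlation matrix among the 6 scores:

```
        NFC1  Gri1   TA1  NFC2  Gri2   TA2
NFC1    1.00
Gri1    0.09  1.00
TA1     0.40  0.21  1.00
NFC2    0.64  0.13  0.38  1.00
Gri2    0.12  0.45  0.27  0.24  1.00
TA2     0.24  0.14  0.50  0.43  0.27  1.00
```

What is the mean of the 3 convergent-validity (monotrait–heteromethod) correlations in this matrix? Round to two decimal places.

0.53

Convergent values: 0.64, 0.45, 0.50; mean = 1.59/3 = 0.53.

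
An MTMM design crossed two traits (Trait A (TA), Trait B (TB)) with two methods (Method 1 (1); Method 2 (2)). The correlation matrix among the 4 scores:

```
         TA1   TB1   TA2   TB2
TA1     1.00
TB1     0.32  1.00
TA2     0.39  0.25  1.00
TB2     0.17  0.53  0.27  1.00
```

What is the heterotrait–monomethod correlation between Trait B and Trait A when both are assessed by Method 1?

0.32

Different traits, same method: r(TB1, TA1) = 0.32.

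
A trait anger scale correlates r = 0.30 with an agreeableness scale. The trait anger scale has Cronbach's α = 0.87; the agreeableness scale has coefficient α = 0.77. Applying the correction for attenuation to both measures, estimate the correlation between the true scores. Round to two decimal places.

r_true = r_obs / √(r_xx · r_yy) = 0.30 / √(0.87 × 0.77) = 0.30 / √0.6699 = 0.30 / 0.8185 ≈ 0.37.

0.37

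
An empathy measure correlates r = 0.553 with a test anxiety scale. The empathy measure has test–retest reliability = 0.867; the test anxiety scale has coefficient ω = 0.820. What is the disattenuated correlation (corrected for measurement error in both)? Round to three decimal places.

0.656

r_true = r_obs / √(r_xx · r_yy) = 0.553 / √(0.867 × 0.820) = 0.553 / √0.710940 = 0.553 / 0.8432 ≈ 0.656.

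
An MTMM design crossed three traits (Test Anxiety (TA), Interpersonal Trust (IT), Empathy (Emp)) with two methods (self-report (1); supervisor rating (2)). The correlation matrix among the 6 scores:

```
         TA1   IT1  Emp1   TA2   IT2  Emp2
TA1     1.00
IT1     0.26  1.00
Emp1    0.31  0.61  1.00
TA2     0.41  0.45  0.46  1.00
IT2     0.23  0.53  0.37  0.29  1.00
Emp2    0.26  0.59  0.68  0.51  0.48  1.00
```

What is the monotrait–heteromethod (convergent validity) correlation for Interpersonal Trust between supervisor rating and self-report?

0.53

Same trait (IT), different methods: r(IT2, IT1) = 0.53.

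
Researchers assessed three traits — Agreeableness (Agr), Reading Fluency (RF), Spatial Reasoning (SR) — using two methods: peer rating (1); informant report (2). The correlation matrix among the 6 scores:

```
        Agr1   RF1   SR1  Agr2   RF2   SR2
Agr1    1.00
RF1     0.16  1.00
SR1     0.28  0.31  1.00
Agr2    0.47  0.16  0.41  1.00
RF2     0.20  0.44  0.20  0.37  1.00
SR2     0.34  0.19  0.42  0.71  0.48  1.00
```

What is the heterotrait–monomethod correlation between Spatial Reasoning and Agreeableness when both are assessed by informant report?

0.71

Different traits, same method: r(SR2, Agr2) = 0.71.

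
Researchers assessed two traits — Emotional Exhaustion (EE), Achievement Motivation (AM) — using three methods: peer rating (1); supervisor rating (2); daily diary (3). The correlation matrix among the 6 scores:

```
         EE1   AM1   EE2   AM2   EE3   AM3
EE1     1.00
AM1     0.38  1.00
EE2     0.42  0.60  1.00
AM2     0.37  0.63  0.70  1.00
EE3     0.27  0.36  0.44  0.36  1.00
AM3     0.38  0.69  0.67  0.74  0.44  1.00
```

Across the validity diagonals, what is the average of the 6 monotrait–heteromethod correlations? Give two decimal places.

Convergent values: 0.42, 0.27, 0.44, 0.63, 0.69, 0.74; mean = 3.19/6 = 0.53.

0.53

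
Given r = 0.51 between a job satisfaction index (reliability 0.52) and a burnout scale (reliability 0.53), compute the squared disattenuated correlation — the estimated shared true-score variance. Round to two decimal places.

Disattenuated r = 0.51 / √(0.52 × 0.53) = 0.51 / 0.5250 = 0.9714.
Shared true-score variance = 0.9714² = 0.9436 ≈ 0.94.

0.94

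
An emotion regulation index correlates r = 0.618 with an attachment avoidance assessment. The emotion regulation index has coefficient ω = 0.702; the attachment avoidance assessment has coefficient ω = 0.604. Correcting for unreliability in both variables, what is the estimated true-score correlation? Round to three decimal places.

r_true = r_obs / √(r_xx · r_yy) = 0.618 / √(0.702 × 0.604) = 0.618 / √0.424008 = 0.618 / 0.6512 ≈ 0.949.

0.949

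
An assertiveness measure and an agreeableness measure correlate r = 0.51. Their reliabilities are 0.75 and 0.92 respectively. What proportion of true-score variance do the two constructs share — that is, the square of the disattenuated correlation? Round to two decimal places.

0.38

Disattenuated r = 0.51 / √(0.75 × 0.92) = 0.51 / 0.8307 = 0.6139.
Shared true-score variance = 0.6139² = 0.3769 ≈ 0.38.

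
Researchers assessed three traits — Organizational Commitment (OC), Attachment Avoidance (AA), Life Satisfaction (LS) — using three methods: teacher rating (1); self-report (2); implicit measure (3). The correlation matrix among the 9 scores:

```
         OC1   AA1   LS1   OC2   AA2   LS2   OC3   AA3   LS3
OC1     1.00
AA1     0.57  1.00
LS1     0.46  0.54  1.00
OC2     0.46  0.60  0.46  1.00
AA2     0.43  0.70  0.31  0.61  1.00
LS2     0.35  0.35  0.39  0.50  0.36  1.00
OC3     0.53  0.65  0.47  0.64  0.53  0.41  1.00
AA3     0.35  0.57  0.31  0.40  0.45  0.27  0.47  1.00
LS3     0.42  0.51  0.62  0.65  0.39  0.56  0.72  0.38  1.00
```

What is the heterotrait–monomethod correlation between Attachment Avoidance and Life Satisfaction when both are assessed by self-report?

Different traits, same method: r(AA2, LS2) = 0.36.

0.36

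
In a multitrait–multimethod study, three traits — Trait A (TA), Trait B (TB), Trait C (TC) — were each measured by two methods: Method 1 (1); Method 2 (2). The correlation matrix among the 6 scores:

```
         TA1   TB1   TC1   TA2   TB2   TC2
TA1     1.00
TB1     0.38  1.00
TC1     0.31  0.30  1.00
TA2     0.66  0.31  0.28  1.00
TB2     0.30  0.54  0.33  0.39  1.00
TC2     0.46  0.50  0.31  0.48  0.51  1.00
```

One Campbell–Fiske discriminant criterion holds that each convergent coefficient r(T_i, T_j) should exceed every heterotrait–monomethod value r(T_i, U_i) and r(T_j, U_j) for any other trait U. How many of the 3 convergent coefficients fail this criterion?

Convergent coefficients and their comparison sets:
TA (methods 1·2): 0.66 vs {0.38, 0.39, 0.31, 0.48} → pass.
TB (methods 1·2): 0.54 vs {0.38, 0.39, 0.30, 0.51} → pass.
TC (methods 1·2): 0.31 vs {0.31, 0.48, 0.30, 0.51} → fail.
1 of 3 fail.

1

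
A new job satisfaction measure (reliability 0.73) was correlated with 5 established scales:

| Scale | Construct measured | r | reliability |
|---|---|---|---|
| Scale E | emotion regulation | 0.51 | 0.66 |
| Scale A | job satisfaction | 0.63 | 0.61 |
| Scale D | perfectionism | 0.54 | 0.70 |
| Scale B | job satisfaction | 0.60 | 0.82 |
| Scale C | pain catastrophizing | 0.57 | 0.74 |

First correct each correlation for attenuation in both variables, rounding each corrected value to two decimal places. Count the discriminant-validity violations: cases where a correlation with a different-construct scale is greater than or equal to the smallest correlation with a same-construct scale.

1

Disattenuated r (r / √(r_scale · r_new)):
  Scale E (disc): 0.51 / √(0.66·0.73) = 0.73
  Scale A (conv): 0.63 / √(0.61·0.73) = 0.94
  Scale D (disc): 0.54 / √(0.70·0.73) = 0.76
  Scale B (conv): 0.60 / √(0.82·0.73) = 0.78
  Scale C (disc): 0.57 / √(0.74·0.73) = 0.78
Smallest convergent = 0.78. Discriminant values: 0.73, 0.76, 0.78; count ≥ 0.78 → 1.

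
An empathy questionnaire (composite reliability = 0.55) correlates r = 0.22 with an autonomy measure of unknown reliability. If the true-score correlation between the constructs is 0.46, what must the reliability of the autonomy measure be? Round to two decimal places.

r_true = r_obs / √(r_xx · r_yy) ⇒ 0.46 = 0.22 / √(0.55 · r_yy).
√(0.55 · r_yy) = 0.22 / 0.46 = 0.4783; 0.55 · r_yy = 0.2288; r_yy = 0.2288 / 0.55 ≈ 0.42.

0.42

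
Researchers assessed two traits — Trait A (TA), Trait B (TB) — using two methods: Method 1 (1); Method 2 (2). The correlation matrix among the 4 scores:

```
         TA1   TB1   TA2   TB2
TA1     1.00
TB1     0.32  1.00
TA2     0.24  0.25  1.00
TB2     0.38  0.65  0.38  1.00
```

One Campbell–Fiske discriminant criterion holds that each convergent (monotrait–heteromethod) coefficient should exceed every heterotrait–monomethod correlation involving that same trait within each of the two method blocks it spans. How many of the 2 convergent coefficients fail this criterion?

Convergent coefficients and their comparison sets:
TA (methods 1·2): 0.24 vs {0.32, 0.38} → fail.
TB (methods 1·2): 0.65 vs {0.32, 0.38} → pass.
1 of 2 fail.

1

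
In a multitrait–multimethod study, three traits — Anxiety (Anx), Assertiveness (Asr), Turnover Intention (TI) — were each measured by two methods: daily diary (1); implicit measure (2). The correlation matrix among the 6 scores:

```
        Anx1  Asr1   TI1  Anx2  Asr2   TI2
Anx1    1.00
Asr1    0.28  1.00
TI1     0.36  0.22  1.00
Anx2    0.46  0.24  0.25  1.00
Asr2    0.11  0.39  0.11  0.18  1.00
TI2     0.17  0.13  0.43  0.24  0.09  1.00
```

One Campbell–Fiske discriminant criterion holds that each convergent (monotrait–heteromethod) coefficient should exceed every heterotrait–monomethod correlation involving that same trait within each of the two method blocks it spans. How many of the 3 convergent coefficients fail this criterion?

Checking each validity diagonal entry against its comparison values:
Anx (methods 1·2): 0.46 vs {0.28, 0.18, 0.36, 0.24} → pass.
Asr (methods 1·2): 0.39 vs {0.28, 0.18, 0.22, 0.09} → pass.
TI (methods 1·2): 0.43 vs {0.36, 0.24, 0.22, 0.09} → pass.
0 of 3 fail.

0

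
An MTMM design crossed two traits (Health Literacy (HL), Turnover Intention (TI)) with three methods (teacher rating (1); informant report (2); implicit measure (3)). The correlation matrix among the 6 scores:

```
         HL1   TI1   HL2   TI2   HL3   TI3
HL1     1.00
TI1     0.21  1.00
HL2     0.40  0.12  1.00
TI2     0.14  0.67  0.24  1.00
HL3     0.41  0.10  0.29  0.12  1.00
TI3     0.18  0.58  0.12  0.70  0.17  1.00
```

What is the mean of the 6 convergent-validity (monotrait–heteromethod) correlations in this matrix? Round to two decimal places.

0.51

Convergent values: 0.40, 0.41, 0.29, 0.67, 0.58, 0.70; mean = 3.05/6 = 0.51.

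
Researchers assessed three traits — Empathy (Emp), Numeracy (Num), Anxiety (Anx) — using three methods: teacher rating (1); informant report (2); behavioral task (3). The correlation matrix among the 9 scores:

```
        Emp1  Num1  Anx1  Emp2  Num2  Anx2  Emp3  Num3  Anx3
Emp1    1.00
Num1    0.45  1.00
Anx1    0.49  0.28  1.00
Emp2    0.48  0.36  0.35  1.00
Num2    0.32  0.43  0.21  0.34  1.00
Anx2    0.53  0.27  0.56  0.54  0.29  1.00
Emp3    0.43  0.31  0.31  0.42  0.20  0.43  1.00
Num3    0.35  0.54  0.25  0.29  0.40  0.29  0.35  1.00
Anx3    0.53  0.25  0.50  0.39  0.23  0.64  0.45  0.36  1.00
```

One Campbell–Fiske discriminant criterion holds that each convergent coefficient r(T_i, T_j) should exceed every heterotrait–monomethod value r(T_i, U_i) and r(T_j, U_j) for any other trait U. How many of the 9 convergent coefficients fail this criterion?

4

Convergent coefficients and their comparison sets:
Emp (methods 1·2): 0.48 vs {0.45, 0.34, 0.49, 0.54} → fail.
Emp (methods 1·3): 0.43 vs {0.45, 0.35, 0.49, 0.45} → fail.
Emp (methods 2·3): 0.42 vs {0.34, 0.35, 0.54, 0.45} → fail.
Num (methods 1·2): 0.43 vs {0.45, 0.34, 0.28, 0.29} → fail.
Num (methods 1·3): 0.54 vs {0.45, 0.35, 0.28, 0.36} → pass.
Num (methods 2·3): 0.40 vs {0.34, 0.35, 0.29, 0.36} → pass.
Anx (methods 1·2): 0.56 vs {0.49, 0.54, 0.28, 0.29} → pass.
Anx (methods 1·3): 0.50 vs {0.49, 0.45, 0.28, 0.36} → pass.
Anx (methods 2·3): 0.64 vs {0.54, 0.45, 0.29, 0.36} → pass.
4 of 9 fail.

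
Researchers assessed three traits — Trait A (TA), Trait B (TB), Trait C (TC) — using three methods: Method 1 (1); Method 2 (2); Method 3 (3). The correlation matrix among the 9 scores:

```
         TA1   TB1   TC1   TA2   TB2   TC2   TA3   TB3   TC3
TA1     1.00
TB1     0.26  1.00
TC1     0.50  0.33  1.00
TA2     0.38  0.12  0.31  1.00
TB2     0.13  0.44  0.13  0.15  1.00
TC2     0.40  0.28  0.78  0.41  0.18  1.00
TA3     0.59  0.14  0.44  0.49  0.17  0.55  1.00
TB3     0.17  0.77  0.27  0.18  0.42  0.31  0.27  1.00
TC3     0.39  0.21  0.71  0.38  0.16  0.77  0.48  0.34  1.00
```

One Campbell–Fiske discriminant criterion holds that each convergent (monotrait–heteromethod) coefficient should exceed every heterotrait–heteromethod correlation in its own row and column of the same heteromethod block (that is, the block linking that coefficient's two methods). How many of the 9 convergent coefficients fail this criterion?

Convergent coefficients and their comparison sets:
TA (methods 1·2): 0.38 vs {0.13, 0.12, 0.40, 0.31} → fail.
TA (methods 1·3): 0.59 vs {0.17, 0.14, 0.39, 0.44} → pass.
TA (methods 2·3): 0.49 vs {0.18, 0.17, 0.38, 0.55} → fail.
TB (methods 1·2): 0.44 vs {0.12, 0.13, 0.28, 0.13} → pass.
TB (methods 1·3): 0.77 vs {0.14, 0.17, 0.21, 0.27} → pass.
TB (methods 2·3): 0.42 vs {0.17, 0.18, 0.16, 0.31} → pass.
TC (methods 1·2): 0.78 vs {0.31, 0.40, 0.13, 0.28} → pass.
TC (methods 1·3): 0.71 vs {0.44, 0.39, 0.27, 0.21} → pass.
TC (methods 2·3): 0.77 vs {0.55, 0.38, 0.31, 0.16} → pass.
2 of 9 fail.

2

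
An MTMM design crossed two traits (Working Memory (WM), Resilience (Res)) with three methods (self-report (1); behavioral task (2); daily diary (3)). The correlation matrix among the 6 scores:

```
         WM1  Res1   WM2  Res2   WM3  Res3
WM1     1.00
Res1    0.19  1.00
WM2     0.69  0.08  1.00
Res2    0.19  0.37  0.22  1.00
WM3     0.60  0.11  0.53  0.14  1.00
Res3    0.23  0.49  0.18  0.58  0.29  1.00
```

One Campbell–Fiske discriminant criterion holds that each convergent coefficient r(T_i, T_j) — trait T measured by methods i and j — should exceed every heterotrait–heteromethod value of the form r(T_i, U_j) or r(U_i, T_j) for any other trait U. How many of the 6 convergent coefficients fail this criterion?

Convergent coefficients and their comparison sets:
WM (methods 1·2): 0.69 vs {0.19, 0.08} → pass.
WM (methods 1·3): 0.60 vs {0.23, 0.11} → pass.
WM (methods 2·3): 0.53 vs {0.18, 0.14} → pass.
Res (methods 1·2): 0.37 vs {0.08, 0.19} → pass.
Res (methods 1·3): 0.49 vs {0.11, 0.23} → pass.
Res (methods 2·3): 0.58 vs {0.14, 0.18} → pass.
0 of 6 fail.

0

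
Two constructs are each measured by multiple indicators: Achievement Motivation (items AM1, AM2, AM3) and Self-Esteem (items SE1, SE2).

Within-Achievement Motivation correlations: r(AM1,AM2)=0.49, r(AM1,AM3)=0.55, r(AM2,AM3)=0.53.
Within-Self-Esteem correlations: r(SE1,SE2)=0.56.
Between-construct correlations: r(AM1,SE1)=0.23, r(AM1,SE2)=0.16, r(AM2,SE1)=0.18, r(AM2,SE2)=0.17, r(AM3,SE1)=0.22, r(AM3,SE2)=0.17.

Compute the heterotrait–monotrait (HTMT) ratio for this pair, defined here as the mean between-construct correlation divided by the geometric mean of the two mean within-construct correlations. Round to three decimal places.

0.348

Mean between = 1.13/6 = 0.1883.
Mean within-AM = 1.57/3 = 0.5233; mean within-SE = 0.56/1 = 0.5600.
Geometric mean = √(0.5233 × 0.5600) = 0.5413.
HTMT = 0.1883 / 0.5413 = 0.348.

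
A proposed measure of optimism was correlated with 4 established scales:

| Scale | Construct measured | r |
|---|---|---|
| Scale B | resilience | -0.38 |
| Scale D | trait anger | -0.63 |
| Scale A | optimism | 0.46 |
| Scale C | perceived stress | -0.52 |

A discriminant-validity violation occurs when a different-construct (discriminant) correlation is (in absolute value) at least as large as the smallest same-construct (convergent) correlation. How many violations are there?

2

Convergent (same construct = optimism): Scale A.
Smallest convergent = 0.46. Discriminant |r|: 0.38, 0.63, 0.52; count ≥ 0.46 → 2.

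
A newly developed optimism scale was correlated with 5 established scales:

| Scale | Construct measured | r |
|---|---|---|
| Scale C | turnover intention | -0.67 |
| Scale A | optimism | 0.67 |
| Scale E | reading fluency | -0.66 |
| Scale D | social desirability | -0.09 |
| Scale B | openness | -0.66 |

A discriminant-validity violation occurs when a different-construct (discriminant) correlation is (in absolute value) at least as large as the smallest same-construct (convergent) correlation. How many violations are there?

Convergent (same construct = optimism): Scale A.
Smallest convergent = 0.67. Discriminant |r|: 0.67, 0.66, 0.09, 0.66; count ≥ 0.67 → 1.

1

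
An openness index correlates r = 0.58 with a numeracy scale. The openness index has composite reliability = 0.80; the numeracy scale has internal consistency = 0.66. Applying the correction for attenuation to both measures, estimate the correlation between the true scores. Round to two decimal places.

0.80

r_true = r_obs / √(r_xx · r_yy) = 0.58 / √(0.80 × 0.66) = 0.58 / √0.5280 = 0.58 / 0.7266 ≈ 0.80.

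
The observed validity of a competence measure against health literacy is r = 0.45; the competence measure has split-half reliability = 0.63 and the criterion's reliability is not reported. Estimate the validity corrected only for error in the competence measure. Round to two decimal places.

0.57

Single correction: r_c = r_obs / √r_xx = 0.45 / √0.63 = 0.45 / 0.7937 ≈ 0.57.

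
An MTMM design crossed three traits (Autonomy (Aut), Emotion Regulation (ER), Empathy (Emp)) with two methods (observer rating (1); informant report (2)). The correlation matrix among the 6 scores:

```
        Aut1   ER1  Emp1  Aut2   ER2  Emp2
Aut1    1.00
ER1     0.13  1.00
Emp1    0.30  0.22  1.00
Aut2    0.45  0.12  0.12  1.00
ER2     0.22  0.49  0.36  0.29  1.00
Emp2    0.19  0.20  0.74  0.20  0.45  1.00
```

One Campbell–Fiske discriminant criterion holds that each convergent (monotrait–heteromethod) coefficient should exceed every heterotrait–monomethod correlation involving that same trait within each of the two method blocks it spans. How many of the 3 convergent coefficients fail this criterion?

Convergent coefficients and their comparison sets:
Aut (methods 1·2): 0.45 vs {0.13, 0.29, 0.30, 0.20} → pass.
ER (methods 1·2): 0.49 vs {0.13, 0.29, 0.22, 0.45} → pass.
Emp (methods 1·2): 0.74 vs {0.30, 0.20, 0.22, 0.45} → pass.
0 of 3 fail.

0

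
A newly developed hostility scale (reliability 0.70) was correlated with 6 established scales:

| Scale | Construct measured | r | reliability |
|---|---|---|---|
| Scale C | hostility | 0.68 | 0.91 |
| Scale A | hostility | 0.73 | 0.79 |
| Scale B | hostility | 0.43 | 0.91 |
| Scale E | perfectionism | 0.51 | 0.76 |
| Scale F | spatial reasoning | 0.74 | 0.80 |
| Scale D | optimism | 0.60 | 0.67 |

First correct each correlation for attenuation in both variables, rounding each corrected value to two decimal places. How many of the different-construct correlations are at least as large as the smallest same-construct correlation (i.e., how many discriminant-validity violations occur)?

Disattenuated r (r / √(r_scale · r_new)):
  Scale C (conv): 0.68 / √(0.91·0.70) = 0.85
  Scale A (conv): 0.73 / √(0.79·0.70) = 0.98
  Scale B (conv): 0.43 / √(0.91·0.70) = 0.54
  Scale E (disc): 0.51 / √(0.76·0.70) = 0.70
  Scale F (disc): 0.74 / √(0.80·0.70) = 0.99
  Scale D (disc): 0.60 / √(0.67·0.70) = 0.88
Smallest convergent = 0.54. Discriminant values: 0.70, 0.99, 0.88; count ≥ 0.54 → 3.

3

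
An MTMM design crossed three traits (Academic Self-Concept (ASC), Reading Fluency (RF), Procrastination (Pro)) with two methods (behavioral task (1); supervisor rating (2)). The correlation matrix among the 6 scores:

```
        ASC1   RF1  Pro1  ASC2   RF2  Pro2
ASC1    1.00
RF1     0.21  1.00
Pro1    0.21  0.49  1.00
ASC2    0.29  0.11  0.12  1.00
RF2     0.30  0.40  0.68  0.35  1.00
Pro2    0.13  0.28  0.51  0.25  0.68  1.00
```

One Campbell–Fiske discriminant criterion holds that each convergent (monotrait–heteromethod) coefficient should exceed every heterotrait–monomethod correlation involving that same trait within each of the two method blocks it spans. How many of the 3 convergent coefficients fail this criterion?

3

Each convergent coefficient versus the relevant comparison correlations:
ASC (methods 1·2): 0.29 vs {0.21, 0.35, 0.21, 0.25} → fail.
RF (methods 1·2): 0.40 vs {0.21, 0.35, 0.49, 0.68} → fail.
Pro (methods 1·2): 0.51 vs {0.21, 0.25, 0.49, 0.68} → fail.
3 of 3 fail.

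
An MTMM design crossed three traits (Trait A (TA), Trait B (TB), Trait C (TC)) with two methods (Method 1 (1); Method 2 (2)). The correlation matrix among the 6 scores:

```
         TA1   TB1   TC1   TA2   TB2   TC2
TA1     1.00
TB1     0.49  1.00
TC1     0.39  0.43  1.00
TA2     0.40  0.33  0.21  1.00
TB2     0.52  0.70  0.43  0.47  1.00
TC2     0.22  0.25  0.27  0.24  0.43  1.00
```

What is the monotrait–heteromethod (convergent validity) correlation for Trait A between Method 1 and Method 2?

Same trait (TA), different methods: r(TA1, TA2) = 0.40.

0.40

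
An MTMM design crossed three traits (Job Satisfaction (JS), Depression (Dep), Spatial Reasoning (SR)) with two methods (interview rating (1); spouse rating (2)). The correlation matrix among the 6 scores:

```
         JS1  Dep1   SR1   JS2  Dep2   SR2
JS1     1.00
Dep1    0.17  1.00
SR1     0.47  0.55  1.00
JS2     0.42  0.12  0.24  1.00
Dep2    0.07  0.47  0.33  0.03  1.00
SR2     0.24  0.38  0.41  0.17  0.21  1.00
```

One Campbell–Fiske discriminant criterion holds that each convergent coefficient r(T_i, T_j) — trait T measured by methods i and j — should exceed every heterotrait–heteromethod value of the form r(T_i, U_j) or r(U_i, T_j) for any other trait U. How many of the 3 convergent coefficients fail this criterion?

0

Checking each validity diagonal entry against its comparison values:
JS (methods 1·2): 0.42 vs {0.07, 0.12, 0.24, 0.24} → pass.
Dep (methods 1·2): 0.47 vs {0.12, 0.07, 0.38, 0.33} → pass.
SR (methods 1·2): 0.41 vs {0.24, 0.24, 0.33, 0.38} → pass.
0 of 3 fail.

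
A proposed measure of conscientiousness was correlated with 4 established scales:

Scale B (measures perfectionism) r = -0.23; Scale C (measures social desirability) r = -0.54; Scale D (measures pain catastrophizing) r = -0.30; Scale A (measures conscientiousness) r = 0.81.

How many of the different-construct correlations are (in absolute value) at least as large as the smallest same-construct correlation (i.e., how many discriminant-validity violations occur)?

Convergent (same construct = conscientiousness): Scale A.
Smallest convergent = 0.81. Discriminant |r|: 0.23, 0.54, 0.30; count ≥ 0.81 → 0.

0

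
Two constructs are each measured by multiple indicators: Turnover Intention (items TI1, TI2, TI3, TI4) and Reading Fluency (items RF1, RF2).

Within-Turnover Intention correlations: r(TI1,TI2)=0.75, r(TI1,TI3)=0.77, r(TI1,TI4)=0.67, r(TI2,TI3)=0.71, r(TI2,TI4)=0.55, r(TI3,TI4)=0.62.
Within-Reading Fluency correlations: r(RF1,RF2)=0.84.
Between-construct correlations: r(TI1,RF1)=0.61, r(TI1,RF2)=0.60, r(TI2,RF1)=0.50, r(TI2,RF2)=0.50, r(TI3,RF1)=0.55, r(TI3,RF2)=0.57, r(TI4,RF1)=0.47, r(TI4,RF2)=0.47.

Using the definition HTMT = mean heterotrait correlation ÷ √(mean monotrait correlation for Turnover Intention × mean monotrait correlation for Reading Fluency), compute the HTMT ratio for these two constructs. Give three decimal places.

0.707

Mean heterotrait r = 4.27/8 = 0.5338.
Mean within-TI = 4.07/6 = 0.6783; mean within-RF = 0.84/1 = 0.8400.
Geometric mean = √(0.6783 × 0.8400) = 0.7548.
HTMT = 0.5338 / 0.7548 = 0.707.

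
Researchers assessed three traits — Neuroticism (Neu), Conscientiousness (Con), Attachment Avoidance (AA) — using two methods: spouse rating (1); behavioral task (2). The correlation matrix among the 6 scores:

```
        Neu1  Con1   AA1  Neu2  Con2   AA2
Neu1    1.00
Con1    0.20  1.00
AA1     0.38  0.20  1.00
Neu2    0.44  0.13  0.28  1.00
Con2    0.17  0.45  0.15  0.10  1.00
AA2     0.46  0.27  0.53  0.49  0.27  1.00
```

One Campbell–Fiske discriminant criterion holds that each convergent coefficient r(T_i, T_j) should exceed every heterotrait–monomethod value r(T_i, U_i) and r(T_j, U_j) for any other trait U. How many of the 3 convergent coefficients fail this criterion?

1

Convergent coefficients and their comparison sets:
Neu (methods 1·2): 0.44 vs {0.20, 0.10, 0.38, 0.49} → fail.
Con (methods 1·2): 0.45 vs {0.20, 0.10, 0.20, 0.27} → pass.
AA (methods 1·2): 0.53 vs {0.38, 0.49, 0.20, 0.27} → pass.
1 of 3 fail.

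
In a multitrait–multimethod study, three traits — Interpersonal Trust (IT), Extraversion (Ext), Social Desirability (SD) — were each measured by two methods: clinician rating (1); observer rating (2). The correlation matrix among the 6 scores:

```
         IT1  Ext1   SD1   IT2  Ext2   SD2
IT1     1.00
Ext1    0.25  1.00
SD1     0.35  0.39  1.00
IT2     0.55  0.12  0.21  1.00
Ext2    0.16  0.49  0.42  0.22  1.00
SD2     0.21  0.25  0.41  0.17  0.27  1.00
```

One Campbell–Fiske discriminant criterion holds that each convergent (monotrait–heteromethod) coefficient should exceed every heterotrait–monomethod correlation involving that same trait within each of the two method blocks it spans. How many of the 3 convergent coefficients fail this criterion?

Convergent coefficients and their comparison sets:
IT (methods 1·2): 0.55 vs {0.25, 0.22, 0.35, 0.17} → pass.
Ext (methods 1·2): 0.49 vs {0.25, 0.22, 0.39, 0.27} → pass.
SD (methods 1·2): 0.41 vs {0.35, 0.17, 0.39, 0.27} → pass.
0 of 3 fail.

0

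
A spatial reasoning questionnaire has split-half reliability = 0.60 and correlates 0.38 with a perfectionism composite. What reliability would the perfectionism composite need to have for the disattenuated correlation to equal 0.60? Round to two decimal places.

0.67

r_true = r_obs / √(r_xx · r_yy) ⇒ 0.60 = 0.38 / √(0.60 · r_yy).
√(0.60 · r_yy) = 0.38 / 0.60 = 0.6333; 0.60 · r_yy = 0.4011; r_yy = 0.4011 / 0.60 ≈ 0.67.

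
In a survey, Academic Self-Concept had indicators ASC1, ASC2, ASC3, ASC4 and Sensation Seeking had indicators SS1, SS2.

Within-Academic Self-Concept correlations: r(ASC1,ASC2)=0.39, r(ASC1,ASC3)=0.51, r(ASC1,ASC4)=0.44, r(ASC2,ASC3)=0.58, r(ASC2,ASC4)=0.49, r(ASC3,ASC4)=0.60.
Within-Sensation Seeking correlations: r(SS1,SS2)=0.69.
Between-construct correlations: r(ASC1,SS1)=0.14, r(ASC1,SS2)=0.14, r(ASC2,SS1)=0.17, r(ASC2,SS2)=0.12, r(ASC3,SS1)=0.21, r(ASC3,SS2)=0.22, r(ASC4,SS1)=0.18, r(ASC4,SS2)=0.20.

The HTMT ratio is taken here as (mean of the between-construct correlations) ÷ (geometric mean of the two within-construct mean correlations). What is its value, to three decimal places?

0.293

Mean heterotrait r = 1.38/8 = 0.1725.
Mean within-ASC = 3.01/6 = 0.5017; mean within-SS = 0.69/1 = 0.6900.
Geometric mean = √(0.5017 × 0.6900) = 0.5884.
HTMT = 0.1725 / 0.5884 = 0.293.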